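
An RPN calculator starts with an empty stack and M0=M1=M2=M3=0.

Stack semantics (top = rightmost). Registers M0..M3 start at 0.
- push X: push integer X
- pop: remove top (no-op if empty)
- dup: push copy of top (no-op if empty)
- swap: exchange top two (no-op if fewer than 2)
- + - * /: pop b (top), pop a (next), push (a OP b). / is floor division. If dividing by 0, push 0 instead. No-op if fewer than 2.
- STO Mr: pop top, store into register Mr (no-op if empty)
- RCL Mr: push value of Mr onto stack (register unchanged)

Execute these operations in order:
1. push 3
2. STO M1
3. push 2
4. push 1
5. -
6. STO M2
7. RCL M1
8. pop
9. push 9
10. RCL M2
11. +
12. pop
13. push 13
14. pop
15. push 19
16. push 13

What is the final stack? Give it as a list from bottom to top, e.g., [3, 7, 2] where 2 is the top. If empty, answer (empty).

Answer: [19, 13]

Derivation:
After op 1 (push 3): stack=[3] mem=[0,0,0,0]
After op 2 (STO M1): stack=[empty] mem=[0,3,0,0]
After op 3 (push 2): stack=[2] mem=[0,3,0,0]
After op 4 (push 1): stack=[2,1] mem=[0,3,0,0]
After op 5 (-): stack=[1] mem=[0,3,0,0]
After op 6 (STO M2): stack=[empty] mem=[0,3,1,0]
After op 7 (RCL M1): stack=[3] mem=[0,3,1,0]
After op 8 (pop): stack=[empty] mem=[0,3,1,0]
After op 9 (push 9): stack=[9] mem=[0,3,1,0]
After op 10 (RCL M2): stack=[9,1] mem=[0,3,1,0]
After op 11 (+): stack=[10] mem=[0,3,1,0]
After op 12 (pop): stack=[empty] mem=[0,3,1,0]
After op 13 (push 13): stack=[13] mem=[0,3,1,0]
After op 14 (pop): stack=[empty] mem=[0,3,1,0]
After op 15 (push 19): stack=[19] mem=[0,3,1,0]
After op 16 (push 13): stack=[19,13] mem=[0,3,1,0]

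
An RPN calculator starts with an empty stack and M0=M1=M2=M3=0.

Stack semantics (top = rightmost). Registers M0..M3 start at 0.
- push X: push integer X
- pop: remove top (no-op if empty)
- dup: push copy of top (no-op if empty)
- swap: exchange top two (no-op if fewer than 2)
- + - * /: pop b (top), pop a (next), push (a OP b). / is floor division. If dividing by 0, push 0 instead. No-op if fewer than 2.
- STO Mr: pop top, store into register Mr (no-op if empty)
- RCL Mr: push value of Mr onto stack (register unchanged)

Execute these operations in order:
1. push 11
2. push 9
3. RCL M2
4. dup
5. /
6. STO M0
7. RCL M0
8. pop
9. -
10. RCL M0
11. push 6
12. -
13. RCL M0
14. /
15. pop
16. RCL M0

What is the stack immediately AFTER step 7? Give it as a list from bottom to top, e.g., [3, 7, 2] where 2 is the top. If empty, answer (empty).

After op 1 (push 11): stack=[11] mem=[0,0,0,0]
After op 2 (push 9): stack=[11,9] mem=[0,0,0,0]
After op 3 (RCL M2): stack=[11,9,0] mem=[0,0,0,0]
After op 4 (dup): stack=[11,9,0,0] mem=[0,0,0,0]
After op 5 (/): stack=[11,9,0] mem=[0,0,0,0]
After op 6 (STO M0): stack=[11,9] mem=[0,0,0,0]
After op 7 (RCL M0): stack=[11,9,0] mem=[0,0,0,0]

[11, 9, 0]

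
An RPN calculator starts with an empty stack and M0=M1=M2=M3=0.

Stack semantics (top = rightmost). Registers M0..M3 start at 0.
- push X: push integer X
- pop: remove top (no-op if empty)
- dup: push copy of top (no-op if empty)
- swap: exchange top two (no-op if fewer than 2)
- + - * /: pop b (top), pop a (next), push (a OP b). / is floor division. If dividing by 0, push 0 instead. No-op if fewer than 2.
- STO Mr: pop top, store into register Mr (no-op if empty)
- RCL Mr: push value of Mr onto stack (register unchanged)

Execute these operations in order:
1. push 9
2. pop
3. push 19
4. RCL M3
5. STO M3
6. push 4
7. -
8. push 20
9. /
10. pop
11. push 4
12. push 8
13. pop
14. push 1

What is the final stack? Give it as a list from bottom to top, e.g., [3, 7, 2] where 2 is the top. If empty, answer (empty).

Answer: [4, 1]

Derivation:
After op 1 (push 9): stack=[9] mem=[0,0,0,0]
After op 2 (pop): stack=[empty] mem=[0,0,0,0]
After op 3 (push 19): stack=[19] mem=[0,0,0,0]
After op 4 (RCL M3): stack=[19,0] mem=[0,0,0,0]
After op 5 (STO M3): stack=[19] mem=[0,0,0,0]
After op 6 (push 4): stack=[19,4] mem=[0,0,0,0]
After op 7 (-): stack=[15] mem=[0,0,0,0]
After op 8 (push 20): stack=[15,20] mem=[0,0,0,0]
After op 9 (/): stack=[0] mem=[0,0,0,0]
After op 10 (pop): stack=[empty] mem=[0,0,0,0]
After op 11 (push 4): stack=[4] mem=[0,0,0,0]
After op 12 (push 8): stack=[4,8] mem=[0,0,0,0]
After op 13 (pop): stack=[4] mem=[0,0,0,0]
After op 14 (push 1): stack=[4,1] mem=[0,0,0,0]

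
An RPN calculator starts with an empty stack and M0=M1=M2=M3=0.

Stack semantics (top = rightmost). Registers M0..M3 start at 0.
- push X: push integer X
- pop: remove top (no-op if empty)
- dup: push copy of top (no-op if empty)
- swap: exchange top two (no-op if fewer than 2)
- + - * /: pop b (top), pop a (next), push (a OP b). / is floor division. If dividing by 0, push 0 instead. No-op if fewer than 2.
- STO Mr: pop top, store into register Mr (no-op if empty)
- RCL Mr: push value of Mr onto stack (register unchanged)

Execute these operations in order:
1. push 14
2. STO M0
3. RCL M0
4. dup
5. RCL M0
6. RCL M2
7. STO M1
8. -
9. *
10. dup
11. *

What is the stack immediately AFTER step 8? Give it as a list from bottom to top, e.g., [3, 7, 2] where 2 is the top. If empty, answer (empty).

After op 1 (push 14): stack=[14] mem=[0,0,0,0]
After op 2 (STO M0): stack=[empty] mem=[14,0,0,0]
After op 3 (RCL M0): stack=[14] mem=[14,0,0,0]
After op 4 (dup): stack=[14,14] mem=[14,0,0,0]
After op 5 (RCL M0): stack=[14,14,14] mem=[14,0,0,0]
After op 6 (RCL M2): stack=[14,14,14,0] mem=[14,0,0,0]
After op 7 (STO M1): stack=[14,14,14] mem=[14,0,0,0]
After op 8 (-): stack=[14,0] mem=[14,0,0,0]

[14, 0]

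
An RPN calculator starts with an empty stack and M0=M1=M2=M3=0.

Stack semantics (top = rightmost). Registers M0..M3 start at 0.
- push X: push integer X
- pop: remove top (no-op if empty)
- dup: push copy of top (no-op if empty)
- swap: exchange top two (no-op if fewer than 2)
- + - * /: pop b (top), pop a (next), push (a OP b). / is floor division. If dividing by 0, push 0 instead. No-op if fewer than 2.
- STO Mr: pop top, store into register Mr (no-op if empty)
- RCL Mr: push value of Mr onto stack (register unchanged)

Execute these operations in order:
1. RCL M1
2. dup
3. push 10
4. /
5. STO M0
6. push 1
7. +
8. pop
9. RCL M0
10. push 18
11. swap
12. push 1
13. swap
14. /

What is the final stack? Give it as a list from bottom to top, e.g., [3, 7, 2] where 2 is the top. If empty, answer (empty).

Answer: [18, 0]

Derivation:
After op 1 (RCL M1): stack=[0] mem=[0,0,0,0]
After op 2 (dup): stack=[0,0] mem=[0,0,0,0]
After op 3 (push 10): stack=[0,0,10] mem=[0,0,0,0]
After op 4 (/): stack=[0,0] mem=[0,0,0,0]
After op 5 (STO M0): stack=[0] mem=[0,0,0,0]
After op 6 (push 1): stack=[0,1] mem=[0,0,0,0]
After op 7 (+): stack=[1] mem=[0,0,0,0]
After op 8 (pop): stack=[empty] mem=[0,0,0,0]
After op 9 (RCL M0): stack=[0] mem=[0,0,0,0]
After op 10 (push 18): stack=[0,18] mem=[0,0,0,0]
After op 11 (swap): stack=[18,0] mem=[0,0,0,0]
After op 12 (push 1): stack=[18,0,1] mem=[0,0,0,0]
After op 13 (swap): stack=[18,1,0] mem=[0,0,0,0]
After op 14 (/): stack=[18,0] mem=[0,0,0,0]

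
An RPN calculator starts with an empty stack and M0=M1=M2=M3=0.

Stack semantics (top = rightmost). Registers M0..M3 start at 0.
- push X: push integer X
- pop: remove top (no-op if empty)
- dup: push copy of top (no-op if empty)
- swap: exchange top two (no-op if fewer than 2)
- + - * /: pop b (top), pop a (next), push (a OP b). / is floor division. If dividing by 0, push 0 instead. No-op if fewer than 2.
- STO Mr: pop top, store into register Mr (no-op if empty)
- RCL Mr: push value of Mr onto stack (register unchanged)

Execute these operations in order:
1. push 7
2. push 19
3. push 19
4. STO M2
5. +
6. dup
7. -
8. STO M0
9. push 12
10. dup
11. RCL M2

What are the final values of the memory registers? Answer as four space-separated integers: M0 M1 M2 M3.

After op 1 (push 7): stack=[7] mem=[0,0,0,0]
After op 2 (push 19): stack=[7,19] mem=[0,0,0,0]
After op 3 (push 19): stack=[7,19,19] mem=[0,0,0,0]
After op 4 (STO M2): stack=[7,19] mem=[0,0,19,0]
After op 5 (+): stack=[26] mem=[0,0,19,0]
After op 6 (dup): stack=[26,26] mem=[0,0,19,0]
After op 7 (-): stack=[0] mem=[0,0,19,0]
After op 8 (STO M0): stack=[empty] mem=[0,0,19,0]
After op 9 (push 12): stack=[12] mem=[0,0,19,0]
After op 10 (dup): stack=[12,12] mem=[0,0,19,0]
After op 11 (RCL M2): stack=[12,12,19] mem=[0,0,19,0]

Answer: 0 0 19 0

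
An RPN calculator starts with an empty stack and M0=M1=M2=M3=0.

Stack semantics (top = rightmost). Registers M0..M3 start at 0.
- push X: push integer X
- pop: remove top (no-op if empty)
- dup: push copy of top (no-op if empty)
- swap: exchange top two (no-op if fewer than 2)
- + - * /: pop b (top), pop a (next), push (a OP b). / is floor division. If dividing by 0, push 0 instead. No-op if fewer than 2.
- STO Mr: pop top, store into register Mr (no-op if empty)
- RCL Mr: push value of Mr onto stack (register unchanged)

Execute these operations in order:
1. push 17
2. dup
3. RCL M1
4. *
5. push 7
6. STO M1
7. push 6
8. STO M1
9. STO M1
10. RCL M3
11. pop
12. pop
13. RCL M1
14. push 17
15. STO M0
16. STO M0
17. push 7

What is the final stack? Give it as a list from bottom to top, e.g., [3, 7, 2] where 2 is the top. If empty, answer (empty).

Answer: [7]

Derivation:
After op 1 (push 17): stack=[17] mem=[0,0,0,0]
After op 2 (dup): stack=[17,17] mem=[0,0,0,0]
After op 3 (RCL M1): stack=[17,17,0] mem=[0,0,0,0]
After op 4 (*): stack=[17,0] mem=[0,0,0,0]
After op 5 (push 7): stack=[17,0,7] mem=[0,0,0,0]
After op 6 (STO M1): stack=[17,0] mem=[0,7,0,0]
After op 7 (push 6): stack=[17,0,6] mem=[0,7,0,0]
After op 8 (STO M1): stack=[17,0] mem=[0,6,0,0]
After op 9 (STO M1): stack=[17] mem=[0,0,0,0]
After op 10 (RCL M3): stack=[17,0] mem=[0,0,0,0]
After op 11 (pop): stack=[17] mem=[0,0,0,0]
After op 12 (pop): stack=[empty] mem=[0,0,0,0]
After op 13 (RCL M1): stack=[0] mem=[0,0,0,0]
After op 14 (push 17): stack=[0,17] mem=[0,0,0,0]
After op 15 (STO M0): stack=[0] mem=[17,0,0,0]
After op 16 (STO M0): stack=[empty] mem=[0,0,0,0]
After op 17 (push 7): stack=[7] mem=[0,0,0,0]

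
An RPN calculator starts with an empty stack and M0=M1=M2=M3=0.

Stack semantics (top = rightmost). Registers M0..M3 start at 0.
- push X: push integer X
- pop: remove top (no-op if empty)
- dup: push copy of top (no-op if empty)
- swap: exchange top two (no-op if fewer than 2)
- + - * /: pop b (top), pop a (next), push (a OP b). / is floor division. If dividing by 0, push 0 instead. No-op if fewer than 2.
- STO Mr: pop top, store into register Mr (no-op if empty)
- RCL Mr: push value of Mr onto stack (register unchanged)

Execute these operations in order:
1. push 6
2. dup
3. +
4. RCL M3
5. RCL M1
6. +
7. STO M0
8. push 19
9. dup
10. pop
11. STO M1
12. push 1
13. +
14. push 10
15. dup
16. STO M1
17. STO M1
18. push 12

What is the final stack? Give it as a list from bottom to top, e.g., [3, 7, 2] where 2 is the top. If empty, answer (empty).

After op 1 (push 6): stack=[6] mem=[0,0,0,0]
After op 2 (dup): stack=[6,6] mem=[0,0,0,0]
After op 3 (+): stack=[12] mem=[0,0,0,0]
After op 4 (RCL M3): stack=[12,0] mem=[0,0,0,0]
After op 5 (RCL M1): stack=[12,0,0] mem=[0,0,0,0]
After op 6 (+): stack=[12,0] mem=[0,0,0,0]
After op 7 (STO M0): stack=[12] mem=[0,0,0,0]
After op 8 (push 19): stack=[12,19] mem=[0,0,0,0]
After op 9 (dup): stack=[12,19,19] mem=[0,0,0,0]
After op 10 (pop): stack=[12,19] mem=[0,0,0,0]
After op 11 (STO M1): stack=[12] mem=[0,19,0,0]
After op 12 (push 1): stack=[12,1] mem=[0,19,0,0]
After op 13 (+): stack=[13] mem=[0,19,0,0]
After op 14 (push 10): stack=[13,10] mem=[0,19,0,0]
After op 15 (dup): stack=[13,10,10] mem=[0,19,0,0]
After op 16 (STO M1): stack=[13,10] mem=[0,10,0,0]
After op 17 (STO M1): stack=[13] mem=[0,10,0,0]
After op 18 (push 12): stack=[13,12] mem=[0,10,0,0]

Answer: [13, 12]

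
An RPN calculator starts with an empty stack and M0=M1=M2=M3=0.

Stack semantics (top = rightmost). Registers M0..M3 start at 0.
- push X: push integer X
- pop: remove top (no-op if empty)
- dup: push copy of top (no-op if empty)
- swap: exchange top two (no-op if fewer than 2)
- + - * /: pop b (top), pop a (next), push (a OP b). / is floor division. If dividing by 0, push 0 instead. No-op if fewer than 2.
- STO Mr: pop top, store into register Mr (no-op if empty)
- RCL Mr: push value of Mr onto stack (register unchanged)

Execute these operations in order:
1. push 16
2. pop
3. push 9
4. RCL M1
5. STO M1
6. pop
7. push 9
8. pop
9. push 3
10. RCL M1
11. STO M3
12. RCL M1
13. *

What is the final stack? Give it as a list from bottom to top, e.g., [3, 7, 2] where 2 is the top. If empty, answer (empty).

Answer: [0]

Derivation:
After op 1 (push 16): stack=[16] mem=[0,0,0,0]
After op 2 (pop): stack=[empty] mem=[0,0,0,0]
After op 3 (push 9): stack=[9] mem=[0,0,0,0]
After op 4 (RCL M1): stack=[9,0] mem=[0,0,0,0]
After op 5 (STO M1): stack=[9] mem=[0,0,0,0]
After op 6 (pop): stack=[empty] mem=[0,0,0,0]
After op 7 (push 9): stack=[9] mem=[0,0,0,0]
After op 8 (pop): stack=[empty] mem=[0,0,0,0]
After op 9 (push 3): stack=[3] mem=[0,0,0,0]
After op 10 (RCL M1): stack=[3,0] mem=[0,0,0,0]
After op 11 (STO M3): stack=[3] mem=[0,0,0,0]
After op 12 (RCL M1): stack=[3,0] mem=[0,0,0,0]
After op 13 (*): stack=[0] mem=[0,0,0,0]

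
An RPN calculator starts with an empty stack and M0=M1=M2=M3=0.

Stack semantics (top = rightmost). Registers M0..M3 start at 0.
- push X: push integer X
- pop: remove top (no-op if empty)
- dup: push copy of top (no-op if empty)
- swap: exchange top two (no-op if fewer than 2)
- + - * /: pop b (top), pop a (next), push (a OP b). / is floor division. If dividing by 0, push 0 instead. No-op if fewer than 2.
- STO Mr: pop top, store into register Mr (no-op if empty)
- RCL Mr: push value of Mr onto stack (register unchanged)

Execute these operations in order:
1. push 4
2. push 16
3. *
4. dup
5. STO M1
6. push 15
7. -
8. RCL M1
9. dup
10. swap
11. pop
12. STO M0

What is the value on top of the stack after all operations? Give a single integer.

Answer: 49

Derivation:
After op 1 (push 4): stack=[4] mem=[0,0,0,0]
After op 2 (push 16): stack=[4,16] mem=[0,0,0,0]
After op 3 (*): stack=[64] mem=[0,0,0,0]
After op 4 (dup): stack=[64,64] mem=[0,0,0,0]
After op 5 (STO M1): stack=[64] mem=[0,64,0,0]
After op 6 (push 15): stack=[64,15] mem=[0,64,0,0]
After op 7 (-): stack=[49] mem=[0,64,0,0]
After op 8 (RCL M1): stack=[49,64] mem=[0,64,0,0]
After op 9 (dup): stack=[49,64,64] mem=[0,64,0,0]
After op 10 (swap): stack=[49,64,64] mem=[0,64,0,0]
After op 11 (pop): stack=[49,64] mem=[0,64,0,0]
After op 12 (STO M0): stack=[49] mem=[64,64,0,0]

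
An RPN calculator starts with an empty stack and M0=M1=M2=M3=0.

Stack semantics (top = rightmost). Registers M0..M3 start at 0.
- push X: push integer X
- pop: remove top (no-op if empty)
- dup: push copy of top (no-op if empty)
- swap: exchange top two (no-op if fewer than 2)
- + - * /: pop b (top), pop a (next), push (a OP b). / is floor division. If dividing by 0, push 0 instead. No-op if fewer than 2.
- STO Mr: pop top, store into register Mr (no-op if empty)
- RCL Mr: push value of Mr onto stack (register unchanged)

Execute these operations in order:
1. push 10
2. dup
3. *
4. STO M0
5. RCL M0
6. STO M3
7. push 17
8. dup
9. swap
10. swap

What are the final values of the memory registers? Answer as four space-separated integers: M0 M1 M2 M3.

After op 1 (push 10): stack=[10] mem=[0,0,0,0]
After op 2 (dup): stack=[10,10] mem=[0,0,0,0]
After op 3 (*): stack=[100] mem=[0,0,0,0]
After op 4 (STO M0): stack=[empty] mem=[100,0,0,0]
After op 5 (RCL M0): stack=[100] mem=[100,0,0,0]
After op 6 (STO M3): stack=[empty] mem=[100,0,0,100]
After op 7 (push 17): stack=[17] mem=[100,0,0,100]
After op 8 (dup): stack=[17,17] mem=[100,0,0,100]
After op 9 (swap): stack=[17,17] mem=[100,0,0,100]
After op 10 (swap): stack=[17,17] mem=[100,0,0,100]

Answer: 100 0 0 100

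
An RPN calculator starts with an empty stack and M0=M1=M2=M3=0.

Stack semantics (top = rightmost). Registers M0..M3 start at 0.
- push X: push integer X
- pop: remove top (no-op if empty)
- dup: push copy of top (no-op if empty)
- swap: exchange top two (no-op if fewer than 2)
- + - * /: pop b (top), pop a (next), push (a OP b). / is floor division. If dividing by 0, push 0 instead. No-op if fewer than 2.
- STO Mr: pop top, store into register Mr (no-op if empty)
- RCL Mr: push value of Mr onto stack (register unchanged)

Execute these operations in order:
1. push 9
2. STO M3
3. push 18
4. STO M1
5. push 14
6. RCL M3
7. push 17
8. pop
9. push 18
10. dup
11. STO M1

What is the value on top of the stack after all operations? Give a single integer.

After op 1 (push 9): stack=[9] mem=[0,0,0,0]
After op 2 (STO M3): stack=[empty] mem=[0,0,0,9]
After op 3 (push 18): stack=[18] mem=[0,0,0,9]
After op 4 (STO M1): stack=[empty] mem=[0,18,0,9]
After op 5 (push 14): stack=[14] mem=[0,18,0,9]
After op 6 (RCL M3): stack=[14,9] mem=[0,18,0,9]
After op 7 (push 17): stack=[14,9,17] mem=[0,18,0,9]
After op 8 (pop): stack=[14,9] mem=[0,18,0,9]
After op 9 (push 18): stack=[14,9,18] mem=[0,18,0,9]
After op 10 (dup): stack=[14,9,18,18] mem=[0,18,0,9]
After op 11 (STO M1): stack=[14,9,18] mem=[0,18,0,9]

Answer: 18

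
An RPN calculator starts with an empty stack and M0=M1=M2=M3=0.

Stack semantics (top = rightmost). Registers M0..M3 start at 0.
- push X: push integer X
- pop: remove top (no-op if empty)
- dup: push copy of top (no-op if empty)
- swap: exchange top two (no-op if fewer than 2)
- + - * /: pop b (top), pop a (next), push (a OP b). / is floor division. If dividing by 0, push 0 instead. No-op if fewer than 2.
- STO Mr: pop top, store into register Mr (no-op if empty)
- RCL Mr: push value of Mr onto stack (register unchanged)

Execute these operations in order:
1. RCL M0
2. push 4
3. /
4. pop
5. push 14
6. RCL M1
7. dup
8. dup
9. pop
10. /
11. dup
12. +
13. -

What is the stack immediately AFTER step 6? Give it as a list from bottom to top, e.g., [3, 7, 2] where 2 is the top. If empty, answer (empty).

After op 1 (RCL M0): stack=[0] mem=[0,0,0,0]
After op 2 (push 4): stack=[0,4] mem=[0,0,0,0]
After op 3 (/): stack=[0] mem=[0,0,0,0]
After op 4 (pop): stack=[empty] mem=[0,0,0,0]
After op 5 (push 14): stack=[14] mem=[0,0,0,0]
After op 6 (RCL M1): stack=[14,0] mem=[0,0,0,0]

[14, 0]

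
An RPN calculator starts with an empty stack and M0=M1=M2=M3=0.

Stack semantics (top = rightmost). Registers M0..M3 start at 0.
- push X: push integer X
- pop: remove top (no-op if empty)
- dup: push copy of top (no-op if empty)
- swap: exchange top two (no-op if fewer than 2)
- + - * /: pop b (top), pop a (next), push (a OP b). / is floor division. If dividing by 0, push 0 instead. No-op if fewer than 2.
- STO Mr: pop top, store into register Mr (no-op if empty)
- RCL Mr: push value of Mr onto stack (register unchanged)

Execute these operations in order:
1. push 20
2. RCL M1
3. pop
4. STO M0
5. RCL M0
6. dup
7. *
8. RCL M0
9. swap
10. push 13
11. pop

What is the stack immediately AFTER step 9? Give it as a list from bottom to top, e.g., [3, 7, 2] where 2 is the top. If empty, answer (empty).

After op 1 (push 20): stack=[20] mem=[0,0,0,0]
After op 2 (RCL M1): stack=[20,0] mem=[0,0,0,0]
After op 3 (pop): stack=[20] mem=[0,0,0,0]
After op 4 (STO M0): stack=[empty] mem=[20,0,0,0]
After op 5 (RCL M0): stack=[20] mem=[20,0,0,0]
After op 6 (dup): stack=[20,20] mem=[20,0,0,0]
After op 7 (*): stack=[400] mem=[20,0,0,0]
After op 8 (RCL M0): stack=[400,20] mem=[20,0,0,0]
After op 9 (swap): stack=[20,400] mem=[20,0,0,0]

[20, 400]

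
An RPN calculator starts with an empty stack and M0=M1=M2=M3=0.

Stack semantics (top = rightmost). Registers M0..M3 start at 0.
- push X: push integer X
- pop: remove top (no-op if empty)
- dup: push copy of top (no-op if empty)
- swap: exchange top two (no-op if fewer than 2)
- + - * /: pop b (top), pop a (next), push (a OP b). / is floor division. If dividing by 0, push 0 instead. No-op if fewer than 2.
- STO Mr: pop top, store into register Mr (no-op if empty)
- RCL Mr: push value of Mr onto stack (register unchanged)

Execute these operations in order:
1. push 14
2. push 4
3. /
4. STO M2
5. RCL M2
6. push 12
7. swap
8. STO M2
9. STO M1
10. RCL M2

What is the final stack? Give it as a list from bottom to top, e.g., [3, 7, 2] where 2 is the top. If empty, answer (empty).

Answer: [3]

Derivation:
After op 1 (push 14): stack=[14] mem=[0,0,0,0]
After op 2 (push 4): stack=[14,4] mem=[0,0,0,0]
After op 3 (/): stack=[3] mem=[0,0,0,0]
After op 4 (STO M2): stack=[empty] mem=[0,0,3,0]
After op 5 (RCL M2): stack=[3] mem=[0,0,3,0]
After op 6 (push 12): stack=[3,12] mem=[0,0,3,0]
After op 7 (swap): stack=[12,3] mem=[0,0,3,0]
After op 8 (STO M2): stack=[12] mem=[0,0,3,0]
After op 9 (STO M1): stack=[empty] mem=[0,12,3,0]
After op 10 (RCL M2): stack=[3] mem=[0,12,3,0]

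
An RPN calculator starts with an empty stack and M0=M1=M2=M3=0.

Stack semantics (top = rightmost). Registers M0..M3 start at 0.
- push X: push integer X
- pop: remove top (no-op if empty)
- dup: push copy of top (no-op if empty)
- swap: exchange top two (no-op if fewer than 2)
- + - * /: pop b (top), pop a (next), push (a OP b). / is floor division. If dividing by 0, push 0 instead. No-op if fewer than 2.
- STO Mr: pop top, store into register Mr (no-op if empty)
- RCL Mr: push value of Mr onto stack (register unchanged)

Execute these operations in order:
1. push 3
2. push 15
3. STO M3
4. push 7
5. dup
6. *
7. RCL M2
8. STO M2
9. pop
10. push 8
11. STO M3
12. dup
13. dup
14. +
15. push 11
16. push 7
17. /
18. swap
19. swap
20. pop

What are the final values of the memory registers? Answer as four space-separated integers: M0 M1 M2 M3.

Answer: 0 0 0 8

Derivation:
After op 1 (push 3): stack=[3] mem=[0,0,0,0]
After op 2 (push 15): stack=[3,15] mem=[0,0,0,0]
After op 3 (STO M3): stack=[3] mem=[0,0,0,15]
After op 4 (push 7): stack=[3,7] mem=[0,0,0,15]
After op 5 (dup): stack=[3,7,7] mem=[0,0,0,15]
After op 6 (*): stack=[3,49] mem=[0,0,0,15]
After op 7 (RCL M2): stack=[3,49,0] mem=[0,0,0,15]
After op 8 (STO M2): stack=[3,49] mem=[0,0,0,15]
After op 9 (pop): stack=[3] mem=[0,0,0,15]
After op 10 (push 8): stack=[3,8] mem=[0,0,0,15]
After op 11 (STO M3): stack=[3] mem=[0,0,0,8]
After op 12 (dup): stack=[3,3] mem=[0,0,0,8]
After op 13 (dup): stack=[3,3,3] mem=[0,0,0,8]
After op 14 (+): stack=[3,6] mem=[0,0,0,8]
After op 15 (push 11): stack=[3,6,11] mem=[0,0,0,8]
After op 16 (push 7): stack=[3,6,11,7] mem=[0,0,0,8]
After op 17 (/): stack=[3,6,1] mem=[0,0,0,8]
After op 18 (swap): stack=[3,1,6] mem=[0,0,0,8]
After op 19 (swap): stack=[3,6,1] mem=[0,0,0,8]
After op 20 (pop): stack=[3,6] mem=[0,0,0,8]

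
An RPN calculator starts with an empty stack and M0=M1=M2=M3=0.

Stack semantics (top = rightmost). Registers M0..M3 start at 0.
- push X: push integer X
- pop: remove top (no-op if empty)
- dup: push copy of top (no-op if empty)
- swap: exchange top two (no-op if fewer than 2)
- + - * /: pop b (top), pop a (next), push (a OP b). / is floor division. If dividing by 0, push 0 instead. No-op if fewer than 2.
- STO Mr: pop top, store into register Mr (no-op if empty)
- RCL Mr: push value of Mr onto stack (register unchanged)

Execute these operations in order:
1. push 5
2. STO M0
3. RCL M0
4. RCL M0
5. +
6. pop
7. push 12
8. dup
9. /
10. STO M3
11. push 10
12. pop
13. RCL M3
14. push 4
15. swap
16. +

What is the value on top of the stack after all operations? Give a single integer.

After op 1 (push 5): stack=[5] mem=[0,0,0,0]
After op 2 (STO M0): stack=[empty] mem=[5,0,0,0]
After op 3 (RCL M0): stack=[5] mem=[5,0,0,0]
After op 4 (RCL M0): stack=[5,5] mem=[5,0,0,0]
After op 5 (+): stack=[10] mem=[5,0,0,0]
After op 6 (pop): stack=[empty] mem=[5,0,0,0]
After op 7 (push 12): stack=[12] mem=[5,0,0,0]
After op 8 (dup): stack=[12,12] mem=[5,0,0,0]
After op 9 (/): stack=[1] mem=[5,0,0,0]
After op 10 (STO M3): stack=[empty] mem=[5,0,0,1]
After op 11 (push 10): stack=[10] mem=[5,0,0,1]
After op 12 (pop): stack=[empty] mem=[5,0,0,1]
After op 13 (RCL M3): stack=[1] mem=[5,0,0,1]
After op 14 (push 4): stack=[1,4] mem=[5,0,0,1]
After op 15 (swap): stack=[4,1] mem=[5,0,0,1]
After op 16 (+): stack=[5] mem=[5,0,0,1]

Answer: 5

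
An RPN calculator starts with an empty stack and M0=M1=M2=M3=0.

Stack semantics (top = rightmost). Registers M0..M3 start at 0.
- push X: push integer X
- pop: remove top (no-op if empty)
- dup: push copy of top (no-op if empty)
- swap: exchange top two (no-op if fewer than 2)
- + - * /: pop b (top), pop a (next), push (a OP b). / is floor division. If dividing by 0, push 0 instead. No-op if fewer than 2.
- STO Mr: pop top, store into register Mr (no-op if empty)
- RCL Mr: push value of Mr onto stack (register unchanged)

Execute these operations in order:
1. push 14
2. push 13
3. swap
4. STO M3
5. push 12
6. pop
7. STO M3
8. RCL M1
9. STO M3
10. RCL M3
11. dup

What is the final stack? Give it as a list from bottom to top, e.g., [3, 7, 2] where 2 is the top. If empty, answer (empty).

Answer: [0, 0]

Derivation:
After op 1 (push 14): stack=[14] mem=[0,0,0,0]
After op 2 (push 13): stack=[14,13] mem=[0,0,0,0]
After op 3 (swap): stack=[13,14] mem=[0,0,0,0]
After op 4 (STO M3): stack=[13] mem=[0,0,0,14]
After op 5 (push 12): stack=[13,12] mem=[0,0,0,14]
After op 6 (pop): stack=[13] mem=[0,0,0,14]
After op 7 (STO M3): stack=[empty] mem=[0,0,0,13]
After op 8 (RCL M1): stack=[0] mem=[0,0,0,13]
After op 9 (STO M3): stack=[empty] mem=[0,0,0,0]
After op 10 (RCL M3): stack=[0] mem=[0,0,0,0]
After op 11 (dup): stack=[0,0] mem=[0,0,0,0]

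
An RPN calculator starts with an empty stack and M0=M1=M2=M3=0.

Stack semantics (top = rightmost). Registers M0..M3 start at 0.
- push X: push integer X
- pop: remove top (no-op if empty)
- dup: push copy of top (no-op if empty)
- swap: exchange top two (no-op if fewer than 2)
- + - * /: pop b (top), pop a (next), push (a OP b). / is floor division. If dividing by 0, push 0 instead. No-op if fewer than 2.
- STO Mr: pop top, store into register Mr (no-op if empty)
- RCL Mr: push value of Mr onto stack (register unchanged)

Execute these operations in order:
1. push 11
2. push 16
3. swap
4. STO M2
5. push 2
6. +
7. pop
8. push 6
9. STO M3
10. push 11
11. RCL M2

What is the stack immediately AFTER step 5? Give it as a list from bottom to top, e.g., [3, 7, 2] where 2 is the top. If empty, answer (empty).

After op 1 (push 11): stack=[11] mem=[0,0,0,0]
After op 2 (push 16): stack=[11,16] mem=[0,0,0,0]
After op 3 (swap): stack=[16,11] mem=[0,0,0,0]
After op 4 (STO M2): stack=[16] mem=[0,0,11,0]
After op 5 (push 2): stack=[16,2] mem=[0,0,11,0]

[16, 2]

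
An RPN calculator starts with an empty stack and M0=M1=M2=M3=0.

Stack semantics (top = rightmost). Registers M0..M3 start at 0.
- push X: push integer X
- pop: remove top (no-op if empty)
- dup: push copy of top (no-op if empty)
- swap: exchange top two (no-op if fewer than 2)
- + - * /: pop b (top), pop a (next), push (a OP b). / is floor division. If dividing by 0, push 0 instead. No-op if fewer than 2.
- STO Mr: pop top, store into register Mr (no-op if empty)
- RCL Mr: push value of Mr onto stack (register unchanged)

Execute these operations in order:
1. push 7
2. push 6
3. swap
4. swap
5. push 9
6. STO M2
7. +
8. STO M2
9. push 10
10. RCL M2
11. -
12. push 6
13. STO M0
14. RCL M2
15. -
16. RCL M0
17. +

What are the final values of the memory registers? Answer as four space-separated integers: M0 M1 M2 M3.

After op 1 (push 7): stack=[7] mem=[0,0,0,0]
After op 2 (push 6): stack=[7,6] mem=[0,0,0,0]
After op 3 (swap): stack=[6,7] mem=[0,0,0,0]
After op 4 (swap): stack=[7,6] mem=[0,0,0,0]
After op 5 (push 9): stack=[7,6,9] mem=[0,0,0,0]
After op 6 (STO M2): stack=[7,6] mem=[0,0,9,0]
After op 7 (+): stack=[13] mem=[0,0,9,0]
After op 8 (STO M2): stack=[empty] mem=[0,0,13,0]
After op 9 (push 10): stack=[10] mem=[0,0,13,0]
After op 10 (RCL M2): stack=[10,13] mem=[0,0,13,0]
After op 11 (-): stack=[-3] mem=[0,0,13,0]
After op 12 (push 6): stack=[-3,6] mem=[0,0,13,0]
After op 13 (STO M0): stack=[-3] mem=[6,0,13,0]
After op 14 (RCL M2): stack=[-3,13] mem=[6,0,13,0]
After op 15 (-): stack=[-16] mem=[6,0,13,0]
After op 16 (RCL M0): stack=[-16,6] mem=[6,0,13,0]
After op 17 (+): stack=[-10] mem=[6,0,13,0]

Answer: 6 0 13 0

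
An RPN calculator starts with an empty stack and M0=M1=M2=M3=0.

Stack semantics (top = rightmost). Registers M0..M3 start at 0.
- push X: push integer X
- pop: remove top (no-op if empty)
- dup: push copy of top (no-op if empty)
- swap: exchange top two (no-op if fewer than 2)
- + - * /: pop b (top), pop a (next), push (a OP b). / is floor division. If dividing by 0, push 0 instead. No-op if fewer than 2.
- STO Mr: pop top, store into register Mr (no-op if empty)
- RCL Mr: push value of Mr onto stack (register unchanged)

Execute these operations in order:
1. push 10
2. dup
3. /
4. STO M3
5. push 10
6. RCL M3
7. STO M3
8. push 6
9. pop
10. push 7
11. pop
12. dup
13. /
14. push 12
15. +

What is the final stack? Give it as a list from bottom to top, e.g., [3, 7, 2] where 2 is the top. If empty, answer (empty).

After op 1 (push 10): stack=[10] mem=[0,0,0,0]
After op 2 (dup): stack=[10,10] mem=[0,0,0,0]
After op 3 (/): stack=[1] mem=[0,0,0,0]
After op 4 (STO M3): stack=[empty] mem=[0,0,0,1]
After op 5 (push 10): stack=[10] mem=[0,0,0,1]
After op 6 (RCL M3): stack=[10,1] mem=[0,0,0,1]
After op 7 (STO M3): stack=[10] mem=[0,0,0,1]
After op 8 (push 6): stack=[10,6] mem=[0,0,0,1]
After op 9 (pop): stack=[10] mem=[0,0,0,1]
After op 10 (push 7): stack=[10,7] mem=[0,0,0,1]
After op 11 (pop): stack=[10] mem=[0,0,0,1]
After op 12 (dup): stack=[10,10] mem=[0,0,0,1]
After op 13 (/): stack=[1] mem=[0,0,0,1]
After op 14 (push 12): stack=[1,12] mem=[0,0,0,1]
After op 15 (+): stack=[13] mem=[0,0,0,1]

Answer: [13]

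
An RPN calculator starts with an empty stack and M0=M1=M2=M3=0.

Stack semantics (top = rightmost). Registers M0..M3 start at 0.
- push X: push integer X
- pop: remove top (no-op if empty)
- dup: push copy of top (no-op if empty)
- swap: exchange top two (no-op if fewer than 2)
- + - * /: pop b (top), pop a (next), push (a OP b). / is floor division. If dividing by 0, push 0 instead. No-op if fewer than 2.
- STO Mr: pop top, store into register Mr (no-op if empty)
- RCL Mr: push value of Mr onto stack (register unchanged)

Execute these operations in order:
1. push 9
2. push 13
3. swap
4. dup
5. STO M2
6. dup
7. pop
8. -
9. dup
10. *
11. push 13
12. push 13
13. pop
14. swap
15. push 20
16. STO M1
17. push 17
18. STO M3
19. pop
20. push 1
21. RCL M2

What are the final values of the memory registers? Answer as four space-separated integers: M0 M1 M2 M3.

Answer: 0 20 9 17

Derivation:
After op 1 (push 9): stack=[9] mem=[0,0,0,0]
After op 2 (push 13): stack=[9,13] mem=[0,0,0,0]
After op 3 (swap): stack=[13,9] mem=[0,0,0,0]
After op 4 (dup): stack=[13,9,9] mem=[0,0,0,0]
After op 5 (STO M2): stack=[13,9] mem=[0,0,9,0]
After op 6 (dup): stack=[13,9,9] mem=[0,0,9,0]
After op 7 (pop): stack=[13,9] mem=[0,0,9,0]
After op 8 (-): stack=[4] mem=[0,0,9,0]
After op 9 (dup): stack=[4,4] mem=[0,0,9,0]
After op 10 (*): stack=[16] mem=[0,0,9,0]
After op 11 (push 13): stack=[16,13] mem=[0,0,9,0]
After op 12 (push 13): stack=[16,13,13] mem=[0,0,9,0]
After op 13 (pop): stack=[16,13] mem=[0,0,9,0]
After op 14 (swap): stack=[13,16] mem=[0,0,9,0]
After op 15 (push 20): stack=[13,16,20] mem=[0,0,9,0]
After op 16 (STO M1): stack=[13,16] mem=[0,20,9,0]
After op 17 (push 17): stack=[13,16,17] mem=[0,20,9,0]
After op 18 (STO M3): stack=[13,16] mem=[0,20,9,17]
After op 19 (pop): stack=[13] mem=[0,20,9,17]
After op 20 (push 1): stack=[13,1] mem=[0,20,9,17]
After op 21 (RCL M2): stack=[13,1,9] mem=[0,20,9,17]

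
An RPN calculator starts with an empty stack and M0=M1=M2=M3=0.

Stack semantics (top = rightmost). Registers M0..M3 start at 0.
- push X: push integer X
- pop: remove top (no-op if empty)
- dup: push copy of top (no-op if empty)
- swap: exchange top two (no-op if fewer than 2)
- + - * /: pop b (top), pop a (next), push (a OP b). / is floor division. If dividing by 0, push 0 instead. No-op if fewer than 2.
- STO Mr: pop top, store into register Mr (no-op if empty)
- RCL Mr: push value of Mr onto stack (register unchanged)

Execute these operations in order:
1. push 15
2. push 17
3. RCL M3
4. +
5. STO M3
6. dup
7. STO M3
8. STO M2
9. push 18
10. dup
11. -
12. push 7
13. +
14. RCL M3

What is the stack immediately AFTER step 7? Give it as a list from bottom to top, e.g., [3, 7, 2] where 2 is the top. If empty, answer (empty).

After op 1 (push 15): stack=[15] mem=[0,0,0,0]
After op 2 (push 17): stack=[15,17] mem=[0,0,0,0]
After op 3 (RCL M3): stack=[15,17,0] mem=[0,0,0,0]
After op 4 (+): stack=[15,17] mem=[0,0,0,0]
After op 5 (STO M3): stack=[15] mem=[0,0,0,17]
After op 6 (dup): stack=[15,15] mem=[0,0,0,17]
After op 7 (STO M3): stack=[15] mem=[0,0,0,15]

[15]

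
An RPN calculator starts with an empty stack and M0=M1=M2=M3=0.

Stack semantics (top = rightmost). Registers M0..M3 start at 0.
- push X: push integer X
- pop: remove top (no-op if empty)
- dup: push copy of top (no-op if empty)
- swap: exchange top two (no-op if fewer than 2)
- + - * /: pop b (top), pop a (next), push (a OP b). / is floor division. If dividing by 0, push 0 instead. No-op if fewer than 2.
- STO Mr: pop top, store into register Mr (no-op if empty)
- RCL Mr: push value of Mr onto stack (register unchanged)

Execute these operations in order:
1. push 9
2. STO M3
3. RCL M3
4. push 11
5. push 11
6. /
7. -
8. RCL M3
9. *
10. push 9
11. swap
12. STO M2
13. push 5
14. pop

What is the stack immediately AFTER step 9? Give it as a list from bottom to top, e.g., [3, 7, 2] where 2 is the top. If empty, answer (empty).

After op 1 (push 9): stack=[9] mem=[0,0,0,0]
After op 2 (STO M3): stack=[empty] mem=[0,0,0,9]
After op 3 (RCL M3): stack=[9] mem=[0,0,0,9]
After op 4 (push 11): stack=[9,11] mem=[0,0,0,9]
After op 5 (push 11): stack=[9,11,11] mem=[0,0,0,9]
After op 6 (/): stack=[9,1] mem=[0,0,0,9]
After op 7 (-): stack=[8] mem=[0,0,0,9]
After op 8 (RCL M3): stack=[8,9] mem=[0,0,0,9]
After op 9 (*): stack=[72] mem=[0,0,0,9]

[72]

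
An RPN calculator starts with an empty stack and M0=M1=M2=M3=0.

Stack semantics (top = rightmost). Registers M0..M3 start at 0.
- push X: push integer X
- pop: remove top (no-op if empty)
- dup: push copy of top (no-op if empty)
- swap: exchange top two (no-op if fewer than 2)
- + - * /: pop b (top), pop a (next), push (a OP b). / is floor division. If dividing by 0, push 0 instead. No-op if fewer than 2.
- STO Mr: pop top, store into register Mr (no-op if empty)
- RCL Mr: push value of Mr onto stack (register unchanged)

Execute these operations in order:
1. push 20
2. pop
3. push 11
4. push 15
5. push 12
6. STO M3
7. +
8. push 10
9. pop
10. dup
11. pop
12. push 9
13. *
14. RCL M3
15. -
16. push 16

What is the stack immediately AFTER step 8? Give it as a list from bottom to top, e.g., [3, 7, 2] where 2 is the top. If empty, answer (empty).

After op 1 (push 20): stack=[20] mem=[0,0,0,0]
After op 2 (pop): stack=[empty] mem=[0,0,0,0]
After op 3 (push 11): stack=[11] mem=[0,0,0,0]
After op 4 (push 15): stack=[11,15] mem=[0,0,0,0]
After op 5 (push 12): stack=[11,15,12] mem=[0,0,0,0]
After op 6 (STO M3): stack=[11,15] mem=[0,0,0,12]
After op 7 (+): stack=[26] mem=[0,0,0,12]
After op 8 (push 10): stack=[26,10] mem=[0,0,0,12]

[26, 10]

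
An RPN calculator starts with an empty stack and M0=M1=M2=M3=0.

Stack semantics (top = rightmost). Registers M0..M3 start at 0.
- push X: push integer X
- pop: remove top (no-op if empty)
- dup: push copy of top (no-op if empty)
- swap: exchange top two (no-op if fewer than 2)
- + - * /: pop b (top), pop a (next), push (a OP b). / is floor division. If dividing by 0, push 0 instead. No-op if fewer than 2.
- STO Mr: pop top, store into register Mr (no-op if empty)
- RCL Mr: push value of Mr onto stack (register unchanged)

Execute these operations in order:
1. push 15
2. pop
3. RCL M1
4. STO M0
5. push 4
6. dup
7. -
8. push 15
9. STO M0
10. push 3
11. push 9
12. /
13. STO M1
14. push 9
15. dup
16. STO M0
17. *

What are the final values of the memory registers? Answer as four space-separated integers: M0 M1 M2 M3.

After op 1 (push 15): stack=[15] mem=[0,0,0,0]
After op 2 (pop): stack=[empty] mem=[0,0,0,0]
After op 3 (RCL M1): stack=[0] mem=[0,0,0,0]
After op 4 (STO M0): stack=[empty] mem=[0,0,0,0]
After op 5 (push 4): stack=[4] mem=[0,0,0,0]
After op 6 (dup): stack=[4,4] mem=[0,0,0,0]
After op 7 (-): stack=[0] mem=[0,0,0,0]
After op 8 (push 15): stack=[0,15] mem=[0,0,0,0]
After op 9 (STO M0): stack=[0] mem=[15,0,0,0]
After op 10 (push 3): stack=[0,3] mem=[15,0,0,0]
After op 11 (push 9): stack=[0,3,9] mem=[15,0,0,0]
After op 12 (/): stack=[0,0] mem=[15,0,0,0]
After op 13 (STO M1): stack=[0] mem=[15,0,0,0]
After op 14 (push 9): stack=[0,9] mem=[15,0,0,0]
After op 15 (dup): stack=[0,9,9] mem=[15,0,0,0]
After op 16 (STO M0): stack=[0,9] mem=[9,0,0,0]
After op 17 (*): stack=[0] mem=[9,0,0,0]

Answer: 9 0 0 0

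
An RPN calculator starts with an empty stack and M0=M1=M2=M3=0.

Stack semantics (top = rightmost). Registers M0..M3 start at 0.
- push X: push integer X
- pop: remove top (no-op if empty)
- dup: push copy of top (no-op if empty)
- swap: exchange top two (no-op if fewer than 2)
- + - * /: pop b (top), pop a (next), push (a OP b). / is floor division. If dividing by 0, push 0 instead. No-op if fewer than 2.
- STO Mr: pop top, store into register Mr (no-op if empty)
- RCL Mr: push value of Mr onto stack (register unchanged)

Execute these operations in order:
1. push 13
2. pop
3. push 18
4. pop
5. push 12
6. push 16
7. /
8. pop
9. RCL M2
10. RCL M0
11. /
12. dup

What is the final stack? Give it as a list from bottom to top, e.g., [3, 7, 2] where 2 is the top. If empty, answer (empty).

Answer: [0, 0]

Derivation:
After op 1 (push 13): stack=[13] mem=[0,0,0,0]
After op 2 (pop): stack=[empty] mem=[0,0,0,0]
After op 3 (push 18): stack=[18] mem=[0,0,0,0]
After op 4 (pop): stack=[empty] mem=[0,0,0,0]
After op 5 (push 12): stack=[12] mem=[0,0,0,0]
After op 6 (push 16): stack=[12,16] mem=[0,0,0,0]
After op 7 (/): stack=[0] mem=[0,0,0,0]
After op 8 (pop): stack=[empty] mem=[0,0,0,0]
After op 9 (RCL M2): stack=[0] mem=[0,0,0,0]
After op 10 (RCL M0): stack=[0,0] mem=[0,0,0,0]
After op 11 (/): stack=[0] mem=[0,0,0,0]
After op 12 (dup): stack=[0,0] mem=[0,0,0,0]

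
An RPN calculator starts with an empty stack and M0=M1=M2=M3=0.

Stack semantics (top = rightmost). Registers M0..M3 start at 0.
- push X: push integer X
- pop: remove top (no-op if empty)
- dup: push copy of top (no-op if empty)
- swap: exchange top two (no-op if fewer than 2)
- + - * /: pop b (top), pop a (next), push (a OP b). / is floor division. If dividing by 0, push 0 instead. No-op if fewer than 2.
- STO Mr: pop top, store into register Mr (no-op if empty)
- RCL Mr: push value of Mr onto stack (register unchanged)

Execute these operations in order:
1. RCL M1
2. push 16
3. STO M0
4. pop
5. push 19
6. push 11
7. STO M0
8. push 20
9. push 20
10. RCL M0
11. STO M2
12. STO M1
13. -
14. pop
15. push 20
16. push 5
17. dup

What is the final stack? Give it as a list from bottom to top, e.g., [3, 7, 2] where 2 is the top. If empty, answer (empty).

Answer: [20, 5, 5]

Derivation:
After op 1 (RCL M1): stack=[0] mem=[0,0,0,0]
After op 2 (push 16): stack=[0,16] mem=[0,0,0,0]
After op 3 (STO M0): stack=[0] mem=[16,0,0,0]
After op 4 (pop): stack=[empty] mem=[16,0,0,0]
After op 5 (push 19): stack=[19] mem=[16,0,0,0]
After op 6 (push 11): stack=[19,11] mem=[16,0,0,0]
After op 7 (STO M0): stack=[19] mem=[11,0,0,0]
After op 8 (push 20): stack=[19,20] mem=[11,0,0,0]
After op 9 (push 20): stack=[19,20,20] mem=[11,0,0,0]
After op 10 (RCL M0): stack=[19,20,20,11] mem=[11,0,0,0]
After op 11 (STO M2): stack=[19,20,20] mem=[11,0,11,0]
After op 12 (STO M1): stack=[19,20] mem=[11,20,11,0]
After op 13 (-): stack=[-1] mem=[11,20,11,0]
After op 14 (pop): stack=[empty] mem=[11,20,11,0]
After op 15 (push 20): stack=[20] mem=[11,20,11,0]
After op 16 (push 5): stack=[20,5] mem=[11,20,11,0]
After op 17 (dup): stack=[20,5,5] mem=[11,20,11,0]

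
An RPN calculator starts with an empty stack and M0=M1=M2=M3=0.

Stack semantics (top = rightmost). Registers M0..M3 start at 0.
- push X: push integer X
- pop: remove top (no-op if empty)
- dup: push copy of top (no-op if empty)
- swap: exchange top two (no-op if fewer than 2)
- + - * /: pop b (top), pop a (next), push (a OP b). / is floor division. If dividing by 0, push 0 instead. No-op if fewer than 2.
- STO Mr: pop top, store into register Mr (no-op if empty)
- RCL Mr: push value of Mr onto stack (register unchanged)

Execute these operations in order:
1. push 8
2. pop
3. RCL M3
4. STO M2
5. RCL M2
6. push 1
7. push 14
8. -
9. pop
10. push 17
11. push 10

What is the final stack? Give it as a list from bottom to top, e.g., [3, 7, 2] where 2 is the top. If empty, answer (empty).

Answer: [0, 17, 10]

Derivation:
After op 1 (push 8): stack=[8] mem=[0,0,0,0]
After op 2 (pop): stack=[empty] mem=[0,0,0,0]
After op 3 (RCL M3): stack=[0] mem=[0,0,0,0]
After op 4 (STO M2): stack=[empty] mem=[0,0,0,0]
After op 5 (RCL M2): stack=[0] mem=[0,0,0,0]
After op 6 (push 1): stack=[0,1] mem=[0,0,0,0]
After op 7 (push 14): stack=[0,1,14] mem=[0,0,0,0]
After op 8 (-): stack=[0,-13] mem=[0,0,0,0]
After op 9 (pop): stack=[0] mem=[0,0,0,0]
After op 10 (push 17): stack=[0,17] mem=[0,0,0,0]
After op 11 (push 10): stack=[0,17,10] mem=[0,0,0,0]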